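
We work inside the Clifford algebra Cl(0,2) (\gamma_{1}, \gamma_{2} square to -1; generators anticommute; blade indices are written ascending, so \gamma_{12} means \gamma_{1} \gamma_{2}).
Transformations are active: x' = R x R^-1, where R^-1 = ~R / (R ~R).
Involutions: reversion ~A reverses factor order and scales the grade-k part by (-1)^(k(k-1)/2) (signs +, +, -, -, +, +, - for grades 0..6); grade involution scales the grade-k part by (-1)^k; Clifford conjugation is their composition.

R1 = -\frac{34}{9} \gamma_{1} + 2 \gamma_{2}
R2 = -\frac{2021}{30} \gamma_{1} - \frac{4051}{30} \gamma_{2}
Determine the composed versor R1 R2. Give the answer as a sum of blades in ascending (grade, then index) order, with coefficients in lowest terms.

Distribute over the terms of R1 (each basis-blade product reordered to ascending indices, repeated generators contracted through their squares):
(-\frac{34}{9} \gamma_{1}) R2 = -\frac{34357}{135} + \frac{68867}{135} \gamma_{12}
(2 \gamma_{2}) R2 = \frac{4051}{15} + \frac{2021}{15} \gamma_{12}
Summing the partial products and collecting blades:
Answer: \frac{2102}{135} + \frac{87056}{135} \gamma_{12}


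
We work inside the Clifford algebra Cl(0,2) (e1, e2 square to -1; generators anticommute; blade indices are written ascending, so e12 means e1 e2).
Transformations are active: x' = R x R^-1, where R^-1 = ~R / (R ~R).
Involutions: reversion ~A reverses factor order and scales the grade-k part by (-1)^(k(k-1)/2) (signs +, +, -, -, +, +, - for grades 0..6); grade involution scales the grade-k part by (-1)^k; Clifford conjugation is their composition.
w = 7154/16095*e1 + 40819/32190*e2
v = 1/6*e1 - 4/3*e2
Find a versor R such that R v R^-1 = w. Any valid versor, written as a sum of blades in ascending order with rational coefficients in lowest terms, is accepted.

Why this works: both vectors square to -65/36, so q(v) = q(w) and R = v + w = 19673/32190*e1 - 2101/32190*e2 carries v to w — its own direction survives, the complement (v - w)/2 flips.
Answer: 19673/32190*e1 - 2101/32190*e2


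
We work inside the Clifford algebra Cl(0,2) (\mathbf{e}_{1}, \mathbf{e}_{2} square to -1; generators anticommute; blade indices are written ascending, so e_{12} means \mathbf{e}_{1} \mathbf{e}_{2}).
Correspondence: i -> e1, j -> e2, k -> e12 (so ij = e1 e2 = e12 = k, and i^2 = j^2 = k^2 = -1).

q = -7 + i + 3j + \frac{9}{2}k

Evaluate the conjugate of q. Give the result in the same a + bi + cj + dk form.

In blades: q = -7 + e_{1} + 3 e_{2} + \frac{9}{2} e_{12}.
Conjugation here is Clifford conjugation: the scalar is fixed and the grade-1 and grade-2 blades all flip sign, giving -7 - e_{1} - 3 e_{2} - \frac{9}{2} e_{12}; translating back:
Answer: -7 - i - 3j - \frac{9}{2}k


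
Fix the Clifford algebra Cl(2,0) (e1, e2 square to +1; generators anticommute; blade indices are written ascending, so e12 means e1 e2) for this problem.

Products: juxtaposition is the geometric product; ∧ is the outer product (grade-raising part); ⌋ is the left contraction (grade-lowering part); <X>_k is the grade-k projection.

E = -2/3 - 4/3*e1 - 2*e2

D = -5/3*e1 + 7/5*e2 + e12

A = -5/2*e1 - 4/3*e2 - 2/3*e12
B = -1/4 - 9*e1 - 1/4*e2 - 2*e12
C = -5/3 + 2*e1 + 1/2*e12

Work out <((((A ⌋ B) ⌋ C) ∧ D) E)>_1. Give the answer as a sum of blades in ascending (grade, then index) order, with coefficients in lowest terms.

step 1: 43/2 - 8/3*e1 + 5*e2
step 2: -247/6 + 81/2*e1 - 4/3*e2 + 43/4*e12
step 3: 1235/18*e1 - 1729/30*e2 + 599/45*e12
step 4: 3211/135 - 9769/135*e1 + 7583/135*e2 - 30097/135*e12
step 5: -9769/135*e1 + 7583/135*e2
Answer: -9769/135*e1 + 7583/135*e2


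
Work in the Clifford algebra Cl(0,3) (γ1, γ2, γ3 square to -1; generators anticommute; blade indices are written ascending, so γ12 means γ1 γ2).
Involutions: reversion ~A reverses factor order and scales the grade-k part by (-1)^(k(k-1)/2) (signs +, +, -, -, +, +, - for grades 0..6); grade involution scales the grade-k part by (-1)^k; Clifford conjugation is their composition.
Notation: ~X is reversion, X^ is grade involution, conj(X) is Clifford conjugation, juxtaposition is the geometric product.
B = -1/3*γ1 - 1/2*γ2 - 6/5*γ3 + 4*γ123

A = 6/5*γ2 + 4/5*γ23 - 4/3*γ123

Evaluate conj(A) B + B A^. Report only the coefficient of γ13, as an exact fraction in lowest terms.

first term: -89/15 + 16/5*γ1 - 24/25*γ2 + 2/5*γ3 - 2*γ12 - 62/15*γ13 + 224/225*γ23 + 4/15*γ123
second term: 71/15 - 16/5*γ1 - 24/25*γ2 + 2/5*γ3 + 2*γ12 - 82/15*γ13 - 224/225*γ23 - 4/15*γ123
Answer: -48/5


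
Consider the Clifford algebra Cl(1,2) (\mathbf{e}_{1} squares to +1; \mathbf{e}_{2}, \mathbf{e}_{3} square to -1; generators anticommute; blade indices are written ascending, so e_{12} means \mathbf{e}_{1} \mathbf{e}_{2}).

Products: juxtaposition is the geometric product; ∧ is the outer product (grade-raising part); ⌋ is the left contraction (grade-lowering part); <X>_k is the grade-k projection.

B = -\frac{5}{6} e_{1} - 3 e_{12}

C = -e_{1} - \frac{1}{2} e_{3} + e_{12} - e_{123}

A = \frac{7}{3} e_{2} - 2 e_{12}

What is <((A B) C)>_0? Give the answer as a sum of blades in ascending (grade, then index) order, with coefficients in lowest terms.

step 1: 6 - 7 e_{1} - \frac{5}{3} e_{2} + \frac{35}{18} e_{12}
step 2: \frac{161}{18} - \frac{23}{3} e_{1} - \frac{91}{18} e_{2} - \frac{89}{18} e_{3} + \frac{13}{3} e_{12} + \frac{31}{6} e_{13} + \frac{47}{6} e_{23} - \frac{251}{36} e_{123}
step 3: \frac{161}{18}
Answer: \frac{161}{18}


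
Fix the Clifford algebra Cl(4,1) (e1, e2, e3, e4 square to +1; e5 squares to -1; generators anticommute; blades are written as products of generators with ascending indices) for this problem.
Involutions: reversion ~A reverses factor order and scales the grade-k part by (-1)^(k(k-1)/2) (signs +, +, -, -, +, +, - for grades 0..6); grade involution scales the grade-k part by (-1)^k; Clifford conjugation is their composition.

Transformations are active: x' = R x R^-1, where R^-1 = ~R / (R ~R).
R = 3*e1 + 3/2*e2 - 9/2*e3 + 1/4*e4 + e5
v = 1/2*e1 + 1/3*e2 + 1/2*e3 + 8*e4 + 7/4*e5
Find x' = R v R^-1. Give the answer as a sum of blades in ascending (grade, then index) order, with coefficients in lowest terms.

~R = 3*e1 + 3/2*e2 - 9/2*e3 + 1/4*e4 + e5, and R ~R = 489/16, so R^-1 = ~R / (489/16).
R v = 1/4*e1 e2 + 15/4*e1 e3 + 191/8*e1 e4 + 19/4*e1 e5 + 9/4*e2 e3 + 143/12*e2 e4 + 55/24*e2 e5 - 289/8*e3 e4 - 67/8*e3 e5 - 121/16*e4 e5
Answer: -1/2*e1 - 1/3*e2 - 1/2*e3 - 8*e4 - 7/4*e5


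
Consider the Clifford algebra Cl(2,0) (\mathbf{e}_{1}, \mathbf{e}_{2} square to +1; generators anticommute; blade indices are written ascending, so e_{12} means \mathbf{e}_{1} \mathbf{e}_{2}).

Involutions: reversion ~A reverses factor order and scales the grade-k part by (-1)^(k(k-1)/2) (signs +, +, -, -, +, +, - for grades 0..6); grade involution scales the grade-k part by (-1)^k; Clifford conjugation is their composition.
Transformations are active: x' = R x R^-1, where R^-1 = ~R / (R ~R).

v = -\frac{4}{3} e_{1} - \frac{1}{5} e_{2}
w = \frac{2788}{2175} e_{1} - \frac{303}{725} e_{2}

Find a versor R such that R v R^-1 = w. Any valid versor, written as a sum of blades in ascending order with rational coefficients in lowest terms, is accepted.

A norm check does it: q(v) = q(w) = \frac{409}{225}, hence R = v + w = -\frac{112}{2175} e_{1} - \frac{448}{725} e_{2} realises the map — parallel part kept, (v - w)/2 negated, v carried to w.
Answer: -\frac{112}{2175} e_{1} - \frac{448}{725} e_{2}


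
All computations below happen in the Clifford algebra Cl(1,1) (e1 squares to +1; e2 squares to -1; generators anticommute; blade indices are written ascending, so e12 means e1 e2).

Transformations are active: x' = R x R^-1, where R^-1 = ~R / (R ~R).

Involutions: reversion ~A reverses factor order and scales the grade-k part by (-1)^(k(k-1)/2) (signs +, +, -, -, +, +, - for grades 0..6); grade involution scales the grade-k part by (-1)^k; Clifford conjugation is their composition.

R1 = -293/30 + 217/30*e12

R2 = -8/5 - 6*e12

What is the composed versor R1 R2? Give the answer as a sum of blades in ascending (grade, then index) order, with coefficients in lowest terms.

Distribute over the terms of R1 (each basis-blade product reordered to ascending indices, repeated generators contracted through their squares):
(-293/30) R2 = 1172/75 + 293/5*e12
(217/30*e12) R2 = -217/5 - 868/75*e12
Summing the partial products and collecting blades:
Answer: -2083/75 + 3527/75*e12


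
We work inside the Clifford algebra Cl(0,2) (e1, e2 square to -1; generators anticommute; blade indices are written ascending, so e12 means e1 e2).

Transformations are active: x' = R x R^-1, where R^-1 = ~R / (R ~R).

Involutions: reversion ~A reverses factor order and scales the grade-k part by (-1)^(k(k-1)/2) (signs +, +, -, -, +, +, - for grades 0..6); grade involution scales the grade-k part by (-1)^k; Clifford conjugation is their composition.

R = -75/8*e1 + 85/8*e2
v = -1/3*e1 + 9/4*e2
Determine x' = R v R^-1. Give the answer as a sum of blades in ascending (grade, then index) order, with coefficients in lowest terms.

~R = -75/8*e1 + 85/8*e2, and R ~R = -6425/32, so R^-1 = ~R / (-6425/32).
R v = -865/32 - 1685/96*e12
Answer: -6757/3084*e1 + 157/257*e2


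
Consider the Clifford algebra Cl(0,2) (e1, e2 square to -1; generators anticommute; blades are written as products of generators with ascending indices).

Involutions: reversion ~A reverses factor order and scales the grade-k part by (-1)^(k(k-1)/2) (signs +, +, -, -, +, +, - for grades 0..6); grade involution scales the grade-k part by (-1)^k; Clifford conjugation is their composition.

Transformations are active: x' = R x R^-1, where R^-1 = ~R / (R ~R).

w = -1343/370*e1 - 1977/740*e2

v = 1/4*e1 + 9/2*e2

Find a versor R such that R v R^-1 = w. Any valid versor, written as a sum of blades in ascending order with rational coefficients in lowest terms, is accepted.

The midline construction: v and w both square to -325/16, so reflecting in their sum -2501/740*e1 + 1353/740*e2 exchanges them.
Answer: -2501/740*e1 + 1353/740*e2


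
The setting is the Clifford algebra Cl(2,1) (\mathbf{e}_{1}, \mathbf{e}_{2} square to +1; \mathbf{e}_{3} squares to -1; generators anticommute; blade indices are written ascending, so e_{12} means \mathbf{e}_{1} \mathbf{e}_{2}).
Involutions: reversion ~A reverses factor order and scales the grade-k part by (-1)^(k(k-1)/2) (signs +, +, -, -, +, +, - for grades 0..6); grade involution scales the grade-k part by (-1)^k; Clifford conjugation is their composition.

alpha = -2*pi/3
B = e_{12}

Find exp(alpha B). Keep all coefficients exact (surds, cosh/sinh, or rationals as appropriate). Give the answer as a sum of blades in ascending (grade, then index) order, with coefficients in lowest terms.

B^2 = (1)^2*(e_{12})^2 = 1*(-1) = -1 (a basis 2-blade squares to minus the product of its generators' squares).
B^2 = -1 — B^2 < 0, so the exponential closes trigonometrically: l = 1, alpha*l = - \frac{2 \pi}{3}, so exp(alpha B) = cos(- \frac{2 \pi}{3}) + (sin(- \frac{2 \pi}{3})/1)*B = - \frac{1}{2} + (- \frac{\sqrt{3}}{2})*B.
Answer: - \frac{1}{2} - \frac{\sqrt{3}}{2} e_{12}


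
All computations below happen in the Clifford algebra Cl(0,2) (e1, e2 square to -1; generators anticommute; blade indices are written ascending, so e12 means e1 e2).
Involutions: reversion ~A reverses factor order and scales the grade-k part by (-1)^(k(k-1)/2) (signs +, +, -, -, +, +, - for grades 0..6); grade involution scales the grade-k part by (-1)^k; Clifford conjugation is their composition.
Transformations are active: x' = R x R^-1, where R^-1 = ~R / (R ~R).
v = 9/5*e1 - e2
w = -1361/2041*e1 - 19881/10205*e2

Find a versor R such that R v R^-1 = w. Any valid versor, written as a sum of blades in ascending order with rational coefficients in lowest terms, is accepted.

Take R = v + w = 11564/10205*e1 - 30086/10205*e2. Because q(v) = q(w) = -106/25, conjugation by R sends v exactly to w.
Answer: 11564/10205*e1 - 30086/10205*e2


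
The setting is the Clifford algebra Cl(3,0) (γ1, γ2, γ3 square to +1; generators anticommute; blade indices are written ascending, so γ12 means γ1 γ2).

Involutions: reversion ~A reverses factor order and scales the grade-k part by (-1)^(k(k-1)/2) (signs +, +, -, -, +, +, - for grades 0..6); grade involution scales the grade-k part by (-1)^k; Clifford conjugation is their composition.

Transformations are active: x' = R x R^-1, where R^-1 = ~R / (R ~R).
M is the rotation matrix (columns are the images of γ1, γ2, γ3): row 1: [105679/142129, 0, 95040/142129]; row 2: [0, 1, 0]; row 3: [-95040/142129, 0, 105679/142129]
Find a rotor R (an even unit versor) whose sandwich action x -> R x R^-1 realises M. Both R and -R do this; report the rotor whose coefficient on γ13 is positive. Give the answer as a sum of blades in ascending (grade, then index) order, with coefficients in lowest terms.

Method: write R = a + b12*γ12 + b13*γ13 + b23*γ23 with a^2 + b12^2 + b13^2 + b23^2 = 1 (so R^-1 = ~R). Expanding the columns R e_j ~R gives tr M = 4a^2 - 1 and, from the antisymmetric part, M21 - M12 = -4a*b12, M13 - M31 = 4a*b13, M32 - M23 = -4a*b23.
Here tr M = 353487/142129, so a^2 = (1 + tr M)/4 = 123904/142129 and a = ±352/377. Taking a = 352/377: M21 - M12 = 0, M13 - M31 = 190080/142129, M32 - M23 = 0, giving b12 = 0, b13 = 135/377, b23 = 0, i.e. R = 352/377 + 135/377*γ13.
Its γ13 coefficient is already positive.
Answer: 352/377 + 135/377*γ13. Note: both R and -R realise this M (trace 353487/142129); the covering map identifies them, and the γ13-coefficient sign is the tie-breaker.


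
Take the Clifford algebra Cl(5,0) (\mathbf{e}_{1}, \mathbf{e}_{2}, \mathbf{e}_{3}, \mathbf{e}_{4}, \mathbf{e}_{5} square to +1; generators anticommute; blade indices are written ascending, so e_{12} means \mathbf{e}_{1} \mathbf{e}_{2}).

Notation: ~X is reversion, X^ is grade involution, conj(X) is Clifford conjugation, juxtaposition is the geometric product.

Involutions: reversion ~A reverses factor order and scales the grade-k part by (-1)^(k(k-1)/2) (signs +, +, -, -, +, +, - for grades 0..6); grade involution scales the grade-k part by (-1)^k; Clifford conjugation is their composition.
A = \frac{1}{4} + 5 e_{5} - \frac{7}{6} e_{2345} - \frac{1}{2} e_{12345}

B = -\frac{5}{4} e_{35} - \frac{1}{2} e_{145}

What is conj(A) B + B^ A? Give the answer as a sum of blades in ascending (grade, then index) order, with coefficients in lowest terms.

first term: -\frac{25}{4} e_{3} + \frac{5}{2} e_{14} + \frac{1}{4} e_{23} + \frac{35}{24} e_{24} - \frac{5}{16} e_{35} - \frac{7}{12} e_{123} - \frac{5}{8} e_{124} - \frac{1}{8} e_{145}
second term: -\frac{25}{4} e_{3} + \frac{5}{2} e_{14} + \frac{1}{4} e_{23} + \frac{35}{24} e_{24} - \frac{5}{16} e_{35} + \frac{7}{12} e_{123} + \frac{5}{8} e_{124} + \frac{1}{8} e_{145}
Answer: -\frac{25}{2} e_{3} + 5 e_{14} + \frac{1}{2} e_{23} + \frac{35}{12} e_{24} - \frac{5}{8} e_{35}


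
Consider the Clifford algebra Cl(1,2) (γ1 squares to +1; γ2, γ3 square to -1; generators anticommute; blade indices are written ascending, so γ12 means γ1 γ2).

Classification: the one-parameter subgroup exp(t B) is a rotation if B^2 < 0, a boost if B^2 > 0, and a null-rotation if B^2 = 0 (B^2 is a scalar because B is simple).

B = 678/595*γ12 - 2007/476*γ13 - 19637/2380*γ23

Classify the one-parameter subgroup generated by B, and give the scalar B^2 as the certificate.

B^2 term by term: the squares give (678/595)^2*(γ12)^2 + (-2007/476)^2*(γ13)^2 + (-19637/2380)^2*(γ23)^2 = 459684/354025*(+1) + 4028049/226576*(+1) + 385611769/5664400*(-1) = -49 (each basis 2-blade squares to minus the product of its generators' squares); cross terms between blades sharing an index anticommute and cancel. So B^2 = -49.
Answer: rotation, certificate B^2 = -49. Why this suffices: the scalar -49 survives any versor conjugation, so its sign alone determines the class however B is presented.


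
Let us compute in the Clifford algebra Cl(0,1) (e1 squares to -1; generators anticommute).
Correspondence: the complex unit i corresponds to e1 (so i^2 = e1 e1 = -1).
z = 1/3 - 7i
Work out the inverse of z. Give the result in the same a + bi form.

In blades: z = 1/3 - 7*e1.
With qbar = 1/3 + 7*e1 (scalar fixed, mapped units negated), z qbar = 442/9 (the sum of squared coefficients), so z^-1 = qbar / (442/9) = 3/442 + 63/442*e1; translating back:
Answer: 3/442 + 63/442*i


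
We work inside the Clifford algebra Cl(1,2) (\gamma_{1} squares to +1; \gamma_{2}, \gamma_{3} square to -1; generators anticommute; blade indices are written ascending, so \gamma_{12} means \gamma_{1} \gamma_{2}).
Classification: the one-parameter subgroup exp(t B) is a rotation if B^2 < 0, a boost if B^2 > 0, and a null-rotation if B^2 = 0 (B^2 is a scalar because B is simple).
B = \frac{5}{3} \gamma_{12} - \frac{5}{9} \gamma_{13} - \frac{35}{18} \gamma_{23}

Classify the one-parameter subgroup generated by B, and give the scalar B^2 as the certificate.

B^2 term by term: the squares give (\frac{5}{3})^2*(\gamma_{12})^2 + (-\frac{5}{9})^2*(\gamma_{13})^2 + (-\frac{35}{18})^2*(\gamma_{23})^2 = \frac{25}{9}*(+1) + \frac{25}{81}*(+1) + \frac{1225}{324}*(-1) = -\frac{25}{36} (each basis 2-blade squares to minus the product of its generators' squares); cross terms between blades sharing an index anticommute and cancel. So B^2 = -\frac{25}{36}.
Answer: rotation, certificate B^2 = -\frac{25}{36}. Note: conjugating B changes its blade decomposition but never the scalar B^2 = -\frac{25}{36}, whose sign settles the classification.


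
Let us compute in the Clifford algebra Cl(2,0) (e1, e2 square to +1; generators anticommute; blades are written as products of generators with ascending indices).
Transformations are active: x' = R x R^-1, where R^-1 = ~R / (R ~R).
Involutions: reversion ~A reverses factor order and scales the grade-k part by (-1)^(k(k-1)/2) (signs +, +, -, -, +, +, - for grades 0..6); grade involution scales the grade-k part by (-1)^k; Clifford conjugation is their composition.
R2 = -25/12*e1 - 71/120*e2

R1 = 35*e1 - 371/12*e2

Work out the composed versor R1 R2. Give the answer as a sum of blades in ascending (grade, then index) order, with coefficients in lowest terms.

Distribute over the terms of R1 (each basis-blade product reordered to ascending indices, repeated generators contracted through their squares):
(35*e1) R2 = -875/12 - 497/24*e1 e2
(-371/12*e2) R2 = 26341/1440 - 9275/144*e1 e2
Summing the partial products and collecting blades:
Answer: -78659/1440 - 12257/144*e1 e2


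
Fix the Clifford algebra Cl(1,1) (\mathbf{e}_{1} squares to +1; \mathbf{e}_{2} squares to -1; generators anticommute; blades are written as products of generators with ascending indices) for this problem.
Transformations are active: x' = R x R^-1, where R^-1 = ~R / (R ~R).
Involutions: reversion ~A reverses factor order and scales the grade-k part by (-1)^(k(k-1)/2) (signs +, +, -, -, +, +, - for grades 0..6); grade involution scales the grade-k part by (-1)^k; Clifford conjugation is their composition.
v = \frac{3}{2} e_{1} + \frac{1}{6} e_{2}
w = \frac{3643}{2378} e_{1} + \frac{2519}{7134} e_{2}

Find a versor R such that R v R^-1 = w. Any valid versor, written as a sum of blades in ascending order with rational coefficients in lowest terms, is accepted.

Key observation: q(v) = q(w) = \frac{20}{9} (sandwiches preserve the norm), so R = v + w = \frac{3605}{1189} e_{1} + \frac{618}{1189} e_{2} works whenever it is invertible — the component of v along it is kept and (v - w)/2 reverses, sending v to w.
Answer: \frac{3605}{1189} e_{1} + \frac{618}{1189} e_{2}


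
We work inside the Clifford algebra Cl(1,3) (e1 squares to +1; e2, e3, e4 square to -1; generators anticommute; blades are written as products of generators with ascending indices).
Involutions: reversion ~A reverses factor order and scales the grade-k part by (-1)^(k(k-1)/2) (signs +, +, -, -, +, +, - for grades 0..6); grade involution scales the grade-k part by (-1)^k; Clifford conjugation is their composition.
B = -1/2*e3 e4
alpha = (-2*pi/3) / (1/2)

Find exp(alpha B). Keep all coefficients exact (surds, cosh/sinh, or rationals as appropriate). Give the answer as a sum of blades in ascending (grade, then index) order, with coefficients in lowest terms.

B^2 = (-1/2)^2*(e3 e4)^2 = 1/4*(-1) = -1/4 (a basis 2-blade squares to minus the product of its generators' squares).
B^2 = -1/4 — the negative square puts this in the circular regime; l = 1/2, alpha*l = -2*pi/3, so exp(alpha B) = cos(-2*pi/3) + (sin(-2*pi/3)/(1/2))*B = -1/2 + (-sqrt(3))*B.
Answer: -1/2 + sqrt(3)/2*e3 e4


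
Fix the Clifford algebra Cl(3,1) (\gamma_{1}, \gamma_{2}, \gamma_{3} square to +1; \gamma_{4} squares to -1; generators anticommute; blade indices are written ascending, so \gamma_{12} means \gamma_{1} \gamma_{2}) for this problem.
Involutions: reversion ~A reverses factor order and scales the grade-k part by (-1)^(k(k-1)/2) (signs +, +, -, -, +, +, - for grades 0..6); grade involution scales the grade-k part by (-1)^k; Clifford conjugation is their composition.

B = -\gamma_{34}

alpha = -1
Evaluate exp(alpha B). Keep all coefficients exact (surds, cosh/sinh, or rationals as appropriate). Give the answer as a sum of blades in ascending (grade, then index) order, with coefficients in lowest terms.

B^2 = (-1)^2*(\gamma_{34})^2 = 1*(+1) = 1 (a basis 2-blade squares to minus the product of its generators' squares).
B^2 = 1 — the positive square puts this in the hyperbolic regime; l = 1, alpha*l = -1, so exp(alpha B) = cosh(-1) + (sinh(-1)/1)*B = \cosh{\left(1 \right)} + (- \sinh{\left(1 \right)})*B.
Answer: \cosh{\left(1 \right)} + \sinh{\left(1 \right)} \gamma_{34}


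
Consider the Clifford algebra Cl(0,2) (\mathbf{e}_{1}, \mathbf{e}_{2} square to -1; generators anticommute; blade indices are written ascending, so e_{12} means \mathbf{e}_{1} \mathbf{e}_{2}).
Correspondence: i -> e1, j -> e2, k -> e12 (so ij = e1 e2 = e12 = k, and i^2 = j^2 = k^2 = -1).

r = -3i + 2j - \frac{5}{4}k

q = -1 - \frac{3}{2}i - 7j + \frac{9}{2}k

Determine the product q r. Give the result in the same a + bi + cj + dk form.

In blades: q = -1 - \frac{3}{2} e_{1} - 7 e_{2} + \frac{9}{2} e_{12}, r = -3 e_{1} + 2 e_{2} - \frac{5}{4} e_{12}.
Distribute q over r term by term (generator squares from the signature, products reordered to ascending indices): (-1)*r = 3 e_{1} - 2 e_{2} + \frac{5}{4} e_{12}; (-\frac{3}{2} e_{1})*r = -\frac{9}{2} - \frac{15}{8} e_{2} - 3 e_{12}; (-7 e_{2})*r = 14 + \frac{35}{4} e_{1} - 21 e_{12}; (\frac{9}{2} e_{12})*r = \frac{45}{8} - 9 e_{1} - \frac{27}{2} e_{2}.
Sum: \frac{121}{8} + \frac{11}{4} e_{1} - \frac{139}{8} e_{2} - \frac{91}{4} e_{12}; translating back through the correspondence:
Answer: \frac{121}{8} + \frac{11}{4}i - \frac{139}{8}j - \frac{91}{4}k


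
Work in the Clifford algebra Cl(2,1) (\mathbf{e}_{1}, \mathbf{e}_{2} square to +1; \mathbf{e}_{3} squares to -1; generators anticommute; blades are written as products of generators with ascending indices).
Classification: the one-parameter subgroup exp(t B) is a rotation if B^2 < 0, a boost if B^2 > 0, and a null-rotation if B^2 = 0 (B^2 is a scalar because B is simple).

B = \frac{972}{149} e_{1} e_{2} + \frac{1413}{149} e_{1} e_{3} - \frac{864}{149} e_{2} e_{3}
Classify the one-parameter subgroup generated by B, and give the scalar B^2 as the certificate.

B^2 term by term: the squares give (\frac{972}{149})^2*(e_{1} e_{2})^2 + (\frac{1413}{149})^2*(e_{1} e_{3})^2 + (-\frac{864}{149})^2*(e_{2} e_{3})^2 = \frac{944784}{22201}*(-1) + \frac{1996569}{22201}*(+1) + \frac{746496}{22201}*(+1) = 81 (each basis 2-blade squares to minus the product of its generators' squares); cross terms between blades sharing an index anticommute and cancel. So B^2 = 81.
Answer: boost, certificate B^2 = 81. No conjugation can change B^2 = 81; the sign gives the class.


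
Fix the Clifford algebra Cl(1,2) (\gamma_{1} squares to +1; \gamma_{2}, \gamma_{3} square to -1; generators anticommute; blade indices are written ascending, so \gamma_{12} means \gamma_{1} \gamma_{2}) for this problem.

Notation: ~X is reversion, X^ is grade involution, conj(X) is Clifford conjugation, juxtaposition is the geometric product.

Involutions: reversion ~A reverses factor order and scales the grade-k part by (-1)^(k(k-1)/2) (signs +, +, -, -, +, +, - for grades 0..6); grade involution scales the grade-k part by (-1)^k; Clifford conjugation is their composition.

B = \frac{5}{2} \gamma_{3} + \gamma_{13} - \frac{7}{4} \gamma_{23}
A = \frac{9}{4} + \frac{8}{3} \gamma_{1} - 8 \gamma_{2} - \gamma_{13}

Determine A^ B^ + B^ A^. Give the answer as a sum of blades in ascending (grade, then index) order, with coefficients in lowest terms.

first term: -1 - \frac{5}{2} \gamma_{1} + \frac{137}{24} \gamma_{3} + \frac{7}{4} \gamma_{12} + \frac{107}{12} \gamma_{13} - \frac{383}{16} \gamma_{23} - \frac{10}{3} \gamma_{123}
second term: -1 + \frac{5}{2} \gamma_{1} - \frac{407}{24} \gamma_{3} - \frac{7}{4} \gamma_{12} - \frac{53}{12} \gamma_{13} + \frac{257}{16} \gamma_{23} - \frac{10}{3} \gamma_{123}
Answer: -2 - \frac{45}{4} \gamma_{3} + \frac{9}{2} \gamma_{13} - \frac{63}{8} \gamma_{23} - \frac{20}{3} \gamma_{123}


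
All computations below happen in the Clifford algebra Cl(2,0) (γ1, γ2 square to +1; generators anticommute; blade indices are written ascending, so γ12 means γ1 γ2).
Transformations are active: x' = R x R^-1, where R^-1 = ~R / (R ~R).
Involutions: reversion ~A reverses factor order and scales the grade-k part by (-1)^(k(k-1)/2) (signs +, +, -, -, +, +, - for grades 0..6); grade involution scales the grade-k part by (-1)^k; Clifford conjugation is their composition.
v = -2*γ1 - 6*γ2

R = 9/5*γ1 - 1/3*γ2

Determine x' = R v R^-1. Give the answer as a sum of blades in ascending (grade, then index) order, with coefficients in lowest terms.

~R = 9/5*γ1 - 1/3*γ2, and R ~R = 754/225, so R^-1 = ~R / (754/225).
R v = -8/5 - 172/15*γ12
Answer: 106/377*γ1 + 2382/377*γ2


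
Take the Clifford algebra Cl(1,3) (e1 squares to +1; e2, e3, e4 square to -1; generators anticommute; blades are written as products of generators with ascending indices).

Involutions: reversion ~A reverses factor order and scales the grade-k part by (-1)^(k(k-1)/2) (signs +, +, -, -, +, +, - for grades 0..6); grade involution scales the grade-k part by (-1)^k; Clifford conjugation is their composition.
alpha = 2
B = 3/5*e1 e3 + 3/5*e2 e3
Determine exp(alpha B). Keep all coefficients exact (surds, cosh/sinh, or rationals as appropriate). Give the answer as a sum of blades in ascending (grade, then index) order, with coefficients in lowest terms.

B^2 term by term: the squares give (3/5)^2*(e1 e3)^2 + (3/5)^2*(e2 e3)^2 = 9/25*(+1) + 9/25*(-1) = 0 (each basis 2-blade squares to minus the product of its generators' squares); cross terms between blades sharing an index anticommute and cancel. So B^2 = 0.
B^2 = 0, so the series truncates immediately: exp(alpha B) = 1 + alpha B (parabolic case).
Answer: 1 + 6/5*e1 e3 + 6/5*e2 e3


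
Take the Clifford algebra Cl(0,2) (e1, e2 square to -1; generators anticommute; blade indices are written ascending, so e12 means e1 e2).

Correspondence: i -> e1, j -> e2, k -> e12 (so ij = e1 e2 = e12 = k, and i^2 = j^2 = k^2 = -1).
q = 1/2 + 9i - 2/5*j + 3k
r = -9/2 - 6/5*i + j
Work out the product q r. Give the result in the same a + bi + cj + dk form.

In blades: q = 1/2 + 9*e1 - 2/5*e2 + 3*e12, r = -9/2 - 6/5*e1 + e2.
Distribute q over r term by term (generator squares from the signature, products reordered to ascending indices): (1/2)*r = -9/4 - 3/5*e1 + 1/2*e2; (9*e1)*r = 54/5 - 81/2*e1 + 9*e12; (-2/5*e2)*r = 2/5 + 9/5*e2 - 12/25*e12; (3*e12)*r = -3*e1 - 18/5*e2 - 27/2*e12.
Sum: 179/20 - 441/10*e1 - 13/10*e2 - 249/50*e12; translating back through the correspondence:
Answer: 179/20 - 441/10*i - 13/10*j - 249/50*k


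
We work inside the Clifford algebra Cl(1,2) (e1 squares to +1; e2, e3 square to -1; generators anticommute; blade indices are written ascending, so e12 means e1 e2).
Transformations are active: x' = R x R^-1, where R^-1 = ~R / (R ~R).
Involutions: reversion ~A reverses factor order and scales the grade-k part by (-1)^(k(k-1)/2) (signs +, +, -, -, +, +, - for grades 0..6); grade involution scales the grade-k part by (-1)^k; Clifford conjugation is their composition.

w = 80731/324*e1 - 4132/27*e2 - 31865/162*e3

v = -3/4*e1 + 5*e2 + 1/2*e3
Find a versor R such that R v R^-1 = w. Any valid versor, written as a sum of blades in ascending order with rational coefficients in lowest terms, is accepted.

Reasoning: v^2 = w^2 = -395/16 since conjugation preserves the quadratic form; R = v + w = 20122/81*e1 - 3997/27*e2 - 15892/81*e3 is then valid when invertible, keeping its own part and reversing (v - w)/2.
Answer: 20122/81*e1 - 3997/27*e2 - 15892/81*e3


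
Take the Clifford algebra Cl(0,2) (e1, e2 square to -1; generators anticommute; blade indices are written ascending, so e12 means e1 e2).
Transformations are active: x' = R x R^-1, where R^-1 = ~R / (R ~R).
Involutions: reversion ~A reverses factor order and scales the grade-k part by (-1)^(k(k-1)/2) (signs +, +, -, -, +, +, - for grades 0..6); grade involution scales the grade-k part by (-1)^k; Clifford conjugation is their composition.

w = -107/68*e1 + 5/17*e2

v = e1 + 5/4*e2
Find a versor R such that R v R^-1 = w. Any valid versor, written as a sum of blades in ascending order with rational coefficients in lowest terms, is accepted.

Equal squares first: v^2 = w^2 = -41/16. Then v + w = -39/68*e1 + 105/68*e2 is a versor taking v to w, provided it is invertible.
Answer: -39/68*e1 + 105/68*e2


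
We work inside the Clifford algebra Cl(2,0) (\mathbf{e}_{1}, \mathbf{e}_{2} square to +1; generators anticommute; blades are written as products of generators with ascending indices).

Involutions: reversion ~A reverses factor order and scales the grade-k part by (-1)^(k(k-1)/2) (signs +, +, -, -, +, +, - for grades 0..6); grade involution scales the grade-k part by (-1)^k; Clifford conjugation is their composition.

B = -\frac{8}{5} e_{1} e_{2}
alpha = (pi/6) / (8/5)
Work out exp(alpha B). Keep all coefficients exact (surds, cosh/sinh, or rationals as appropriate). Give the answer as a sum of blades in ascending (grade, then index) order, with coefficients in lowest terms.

B^2 = (-\frac{8}{5})^2*(e_{1} e_{2})^2 = \frac{64}{25}*(-1) = -\frac{64}{25} (a basis 2-blade squares to minus the product of its generators' squares).
B^2 = -\frac{64}{25} — the negative square puts this in the circular regime; l = \frac{8}{5}, alpha*l = \frac{\pi}{6}, so exp(alpha B) = cos(\frac{\pi}{6}) + (sin(\frac{\pi}{6})/(\frac{8}{5}))*B = \frac{\sqrt{3}}{2} + (\frac{5}{16})*B.
Answer: \frac{\sqrt{3}}{2} - \frac{1}{2} e_{1} e_{2}


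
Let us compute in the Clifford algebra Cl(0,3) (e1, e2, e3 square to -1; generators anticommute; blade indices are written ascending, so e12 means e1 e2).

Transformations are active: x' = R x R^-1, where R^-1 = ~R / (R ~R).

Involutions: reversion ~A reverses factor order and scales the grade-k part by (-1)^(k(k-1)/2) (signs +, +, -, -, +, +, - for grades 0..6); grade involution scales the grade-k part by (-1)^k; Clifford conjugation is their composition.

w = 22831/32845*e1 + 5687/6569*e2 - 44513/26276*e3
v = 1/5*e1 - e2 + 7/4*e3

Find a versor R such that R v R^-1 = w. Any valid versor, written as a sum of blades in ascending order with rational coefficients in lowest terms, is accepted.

Sketch: the shared square -1641/400 makes R = v + w = 5880/6569*e1 - 882/6569*e2 + 735/13138*e3 the natural versor; its sandwich fixes that direction, negates (v - w)/2, and sends v to w.
Answer: 5880/6569*e1 - 882/6569*e2 + 735/13138*e3


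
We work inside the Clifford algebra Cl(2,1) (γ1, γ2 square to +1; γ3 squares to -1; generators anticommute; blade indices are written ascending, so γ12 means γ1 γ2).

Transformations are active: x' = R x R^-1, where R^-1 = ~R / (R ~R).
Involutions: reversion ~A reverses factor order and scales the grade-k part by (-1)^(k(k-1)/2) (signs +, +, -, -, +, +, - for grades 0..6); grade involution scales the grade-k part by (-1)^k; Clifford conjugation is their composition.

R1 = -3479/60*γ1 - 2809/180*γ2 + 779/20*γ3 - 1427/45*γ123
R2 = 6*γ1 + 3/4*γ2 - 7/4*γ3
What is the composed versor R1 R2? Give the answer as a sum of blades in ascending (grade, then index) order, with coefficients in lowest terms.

Distribute over the terms of R2 (each basis-blade product reordered to ascending indices, repeated generators contracted through their squares):
R1 (6*γ1) = -3479/10 + 2809/30*γ12 - 2337/10*γ13 - 2854/15*γ23
R1 (3/4*γ2) = -2809/240 - 3479/80*γ12 + 1427/60*γ13 - 2337/80*γ23
R1 (-7/4*γ3) = 5453/80 - 9989/180*γ12 + 24353/240*γ13 + 19663/720*γ23
Summing the partial products and collecting blades:
Answer: -34973/120 - 3851/720*γ12 - 26027/240*γ13 - 69181/360*γ23


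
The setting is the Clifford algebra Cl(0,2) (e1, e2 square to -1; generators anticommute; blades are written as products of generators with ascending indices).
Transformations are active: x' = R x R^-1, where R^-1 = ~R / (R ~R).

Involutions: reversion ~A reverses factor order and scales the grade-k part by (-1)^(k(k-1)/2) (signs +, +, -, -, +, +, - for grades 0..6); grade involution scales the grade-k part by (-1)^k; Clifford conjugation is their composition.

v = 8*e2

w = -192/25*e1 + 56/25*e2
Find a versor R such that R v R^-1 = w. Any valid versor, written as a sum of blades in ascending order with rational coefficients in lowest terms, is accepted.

Here q(v) = q(w) = -64; the classical choice R = v + w = -192/25*e1 + 256/25*e2 then realises v -> w under the sandwich.
Answer: -192/25*e1 + 256/25*e2


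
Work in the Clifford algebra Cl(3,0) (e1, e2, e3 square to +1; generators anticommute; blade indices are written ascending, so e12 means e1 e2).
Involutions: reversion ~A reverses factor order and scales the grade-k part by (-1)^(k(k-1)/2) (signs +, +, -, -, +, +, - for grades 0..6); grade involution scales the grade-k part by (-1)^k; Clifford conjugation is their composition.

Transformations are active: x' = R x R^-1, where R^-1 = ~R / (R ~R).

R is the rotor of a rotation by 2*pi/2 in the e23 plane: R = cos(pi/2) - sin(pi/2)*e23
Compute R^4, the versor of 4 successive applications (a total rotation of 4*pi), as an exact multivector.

The rotor phase is half the rotation angle and phases add under composition, so 4 steps in the e23 plane accumulate phase 4*(pi/2) = 2*pi: R^4 = cos(2*pi) - sin(2*pi)*e23.
cos(2*pi) = 1 and sin(2*pi) = 0, so R^4 = 1. The total rotation 4*pi is 2 full turns, so every vector returns to itself, yet the rotor is +1, back on the identity sheet (an even number of 2*pi turns).
Answer: 1


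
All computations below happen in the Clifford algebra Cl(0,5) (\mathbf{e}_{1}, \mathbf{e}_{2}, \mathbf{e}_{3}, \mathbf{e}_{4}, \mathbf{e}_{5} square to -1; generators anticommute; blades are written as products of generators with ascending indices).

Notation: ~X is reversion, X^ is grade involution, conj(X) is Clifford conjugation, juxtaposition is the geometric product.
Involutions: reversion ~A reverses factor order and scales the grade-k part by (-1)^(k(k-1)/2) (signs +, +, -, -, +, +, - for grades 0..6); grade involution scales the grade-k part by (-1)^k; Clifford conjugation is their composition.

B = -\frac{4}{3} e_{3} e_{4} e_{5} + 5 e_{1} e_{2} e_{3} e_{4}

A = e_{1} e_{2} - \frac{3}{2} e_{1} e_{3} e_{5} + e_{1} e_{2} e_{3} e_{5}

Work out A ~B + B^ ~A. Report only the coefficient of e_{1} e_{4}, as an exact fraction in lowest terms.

first term: -2 e_{1} e_{4} - 5 e_{3} e_{4} + 5 e_{4} e_{5} + \frac{4}{3} e_{1} e_{2} e_{4} - \frac{15}{2} e_{2} e_{4} e_{5} + \frac{4}{3} e_{1} e_{2} e_{3} e_{4} e_{5}
second term: -2 e_{1} e_{4} + 5 e_{3} e_{4} - 5 e_{4} e_{5} + \frac{4}{3} e_{1} e_{2} e_{4} + \frac{15}{2} e_{2} e_{4} e_{5} - \frac{4}{3} e_{1} e_{2} e_{3} e_{4} e_{5}
Answer: -4


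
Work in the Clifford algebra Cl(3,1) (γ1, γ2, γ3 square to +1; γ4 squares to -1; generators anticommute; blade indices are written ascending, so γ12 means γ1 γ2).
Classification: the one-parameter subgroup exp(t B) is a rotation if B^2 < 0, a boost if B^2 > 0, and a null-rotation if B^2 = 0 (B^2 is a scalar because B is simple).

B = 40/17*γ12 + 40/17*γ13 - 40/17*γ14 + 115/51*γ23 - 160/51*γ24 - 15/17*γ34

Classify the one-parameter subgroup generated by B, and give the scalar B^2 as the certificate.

B^2 term by term: the squares give (40/17)^2*(γ12)^2 + (40/17)^2*(γ13)^2 + (-40/17)^2*(γ14)^2 + (115/51)^2*(γ23)^2 + (-160/51)^2*(γ24)^2 + (-15/17)^2*(γ34)^2 = 1600/289*(-1) + 1600/289*(-1) + 1600/289*(+1) + 13225/2601*(-1) + 25600/2601*(+1) + 225/289*(+1) = 0 (each basis 2-blade squares to minus the product of its generators' squares); cross terms between blades sharing an index anticommute and cancel; the commuting (index-disjoint) pairs give grade-4 terms 2*c*c'*(blade product), which cancel blade by blade — γ1234: -1200/289 + 12800/867 - 9200/867 = 0 — confirming B is simple. So B^2 = 0.
Answer: null-rotation, certificate B^2 = 0. Note: conjugating B changes its blade decomposition but never the scalar B^2 = 0, whose sign settles the classification.


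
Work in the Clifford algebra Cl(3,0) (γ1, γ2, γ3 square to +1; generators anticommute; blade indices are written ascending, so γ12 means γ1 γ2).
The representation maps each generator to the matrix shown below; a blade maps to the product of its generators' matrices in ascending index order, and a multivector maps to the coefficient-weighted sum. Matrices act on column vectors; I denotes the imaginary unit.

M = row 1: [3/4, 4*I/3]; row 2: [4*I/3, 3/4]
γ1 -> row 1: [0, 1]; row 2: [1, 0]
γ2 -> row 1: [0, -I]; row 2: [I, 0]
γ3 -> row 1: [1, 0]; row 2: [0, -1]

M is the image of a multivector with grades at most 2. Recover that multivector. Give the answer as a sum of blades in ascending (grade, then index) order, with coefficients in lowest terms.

Method: 1, rho(γ1), rho(γ2), rho(γ3) form a trace-orthogonal basis of the 2x2 complex matrices (tr(X Y) = 2 if X = Y, else 0), so M = m0*1 + m1*rho(γ1) + m2*rho(γ2) + m3*rho(γ3) with m0 = tr(M)/2 = 3/4, m1 = tr(M rho(γ1))/2 = 4*I/3, m2 = tr(M rho(γ2))/2 = 0, m3 = tr(M rho(γ3))/2 = 0.
Multiplying table entries, the bivector images are rho(γ12) = I*rho(γ3), rho(γ13) = -I*rho(γ2), rho(γ23) = I*rho(γ1); with real blade coefficients the real parts of m0..m3 are the coefficients of 1, γ1, γ2, γ3 and the imaginary parts give the bivectors (γ23: Im m1, γ13: -Im m2, γ12: Im m3).
Answer: 3/4 + 4/3*γ23


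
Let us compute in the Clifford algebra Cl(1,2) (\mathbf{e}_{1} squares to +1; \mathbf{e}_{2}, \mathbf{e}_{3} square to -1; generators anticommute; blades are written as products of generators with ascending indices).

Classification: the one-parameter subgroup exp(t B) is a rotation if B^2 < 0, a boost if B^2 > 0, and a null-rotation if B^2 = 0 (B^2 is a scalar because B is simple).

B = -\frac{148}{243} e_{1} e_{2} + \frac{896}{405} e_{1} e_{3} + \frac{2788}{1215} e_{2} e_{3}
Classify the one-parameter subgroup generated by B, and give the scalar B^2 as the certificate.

B^2 term by term: the squares give (-\frac{148}{243})^2*(e_{1} e_{2})^2 + (\frac{896}{405})^2*(e_{1} e_{3})^2 + (\frac{2788}{1215})^2*(e_{2} e_{3})^2 = \frac{21904}{59049}*(+1) + \frac{802816}{164025}*(+1) + \frac{7772944}{1476225}*(-1) = 0 (each basis 2-blade squares to minus the product of its generators' squares); cross terms between blades sharing an index anticommute and cancel. So B^2 = 0.
Answer: null-rotation, certificate B^2 = 0. No conjugation can change B^2 = 0; the sign gives the class.


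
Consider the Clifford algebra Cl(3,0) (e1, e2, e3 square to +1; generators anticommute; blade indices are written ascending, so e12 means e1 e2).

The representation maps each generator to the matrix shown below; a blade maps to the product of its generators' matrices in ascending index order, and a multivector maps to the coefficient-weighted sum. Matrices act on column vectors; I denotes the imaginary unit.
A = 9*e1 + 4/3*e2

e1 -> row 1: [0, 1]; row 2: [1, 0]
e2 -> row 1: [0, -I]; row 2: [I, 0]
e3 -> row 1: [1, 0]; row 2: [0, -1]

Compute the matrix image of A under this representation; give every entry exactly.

M = (9)*rho(e1) + (4/3)*rho(e2), summed entrywise:
Answer: row 1: [0, 9 - 4*I/3]; row 2: [9 + 4*I/3, 0]
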